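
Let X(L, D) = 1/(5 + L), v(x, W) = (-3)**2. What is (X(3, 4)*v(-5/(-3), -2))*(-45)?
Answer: -405/8 ≈ -50.625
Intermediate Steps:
v(x, W) = 9
(X(3, 4)*v(-5/(-3), -2))*(-45) = (9/(5 + 3))*(-45) = (9/8)*(-45) = -405/8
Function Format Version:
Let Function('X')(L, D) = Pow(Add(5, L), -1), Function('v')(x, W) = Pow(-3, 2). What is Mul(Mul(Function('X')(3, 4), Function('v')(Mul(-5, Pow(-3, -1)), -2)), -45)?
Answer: Rational(-405, 8) ≈ -50.625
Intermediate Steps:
Function('v')(x, W) = 9
Mul(Mul(Function('X')(3, 4), Function('v')(Mul(-5, Pow(-3, -1)), -2)), -45) = Mul(Mul(Pow(Add(5, 3), -1), 9), -45) = Mul(Mul(Pow(8, -1), 9), -45) = Mul(Mul(Rational(1, 8), 9), -45) = Mul(Rational(9, 8), -45) = Rational(-405, 8)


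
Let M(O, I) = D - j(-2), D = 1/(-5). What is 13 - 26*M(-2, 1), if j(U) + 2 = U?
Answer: -429/5 ≈ -85.800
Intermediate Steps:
j(U) = -2 + U
D = -⅕ ≈ -0.20000
M(O, I) = 19/5 (M(O, I) = -⅕ - (-2 - 2) = -⅕ - 1*(-4) = -⅕ + 4 = 19/5)
13 - 26*M(-2, 1) = 13 - 26*19/5 = 13 - 494/5 = -429/5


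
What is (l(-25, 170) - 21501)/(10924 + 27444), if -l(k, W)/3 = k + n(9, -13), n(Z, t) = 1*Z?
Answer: -21453/38368 ≈ -0.55914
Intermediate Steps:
n(Z, t) = Z
l(k, W) = -27 - 3*k (l(k, W) = -3*(k + 9) = -3*(9 + k) = -27 - 3*k)
(l(-25, 170) - 21501)/(10924 + 27444) = ((-27 - 3*(-25)) - 21501)/(10924 + 27444) = ((-27 + 75) - 21501)/38368 = (48 - 21501)*(1/38368) = -21453*1/38368 = -21453/38368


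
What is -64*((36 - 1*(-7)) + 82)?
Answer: -8000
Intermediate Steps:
-64*((36 - 1*(-7)) + 82) = -64*((36 + 7) + 82) = -64*(43 + 82) = -64*125 = -8000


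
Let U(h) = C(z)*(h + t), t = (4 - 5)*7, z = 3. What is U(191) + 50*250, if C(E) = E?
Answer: 13052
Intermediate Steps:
t = -7 (t = -1*7 = -7)
U(h) = -21 + 3*h (U(h) = 3*(h - 7) = 3*(-7 + h) = -21 + 3*h)
U(191) + 50*250 = (-21 + 3*191) + 50*250 = (-21 + 573) + 12500 = 552 + 12500 = 13052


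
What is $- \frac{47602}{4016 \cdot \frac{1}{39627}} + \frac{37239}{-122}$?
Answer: $- \frac{57570283803}{122488} \approx -4.7001 \cdot 10^{5}$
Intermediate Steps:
$- \frac{47602}{4016 \cdot \frac{1}{39627}} + \frac{37239}{-122} = - \frac{47602}{4016 \cdot \frac{1}{39627}} + 37239 \left(- \frac{1}{122}\right) = - \frac{47602}{\frac{4016}{39627}} - \frac{37239}{122} = \left(-47602\right) \frac{39627}{4016} - \frac{37239}{122} = - \frac{943162227}{2008} - \frac{37239}{122} = - \frac{57570283803}{122488}$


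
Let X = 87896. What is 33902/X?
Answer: 16951/43948 ≈ 0.38571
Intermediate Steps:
33902/X = 33902/87896 = 33902*(1/87896) = 16951/43948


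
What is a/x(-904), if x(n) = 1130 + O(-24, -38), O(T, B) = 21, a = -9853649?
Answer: -9853649/1151 ≈ -8560.9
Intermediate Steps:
x(n) = 1151 (x(n) = 1130 + 21 = 1151)
a/x(-904) = -9853649/1151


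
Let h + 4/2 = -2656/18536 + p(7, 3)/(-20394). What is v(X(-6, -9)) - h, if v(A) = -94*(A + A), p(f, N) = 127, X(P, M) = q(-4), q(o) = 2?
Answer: -17665518785/47252898 ≈ -373.85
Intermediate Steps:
X(P, M) = 2
v(A) = -188*A
h = -101570863/47252898 (h = -2 + (-2656/18536 + 127/(-20394)) = -2 + (-2656*1/18536 + 127*(-1/20394)) = -2 + (-332/2317 - 127/20394) = -2 - 7065067/47252898 = -101570863/47252898 ≈ -2.1495)
v(X(-6, -9)) - h = -188*2 - 1*(-101570863/47252898) = -376 + 101570863/47252898 = -17665518785/47252898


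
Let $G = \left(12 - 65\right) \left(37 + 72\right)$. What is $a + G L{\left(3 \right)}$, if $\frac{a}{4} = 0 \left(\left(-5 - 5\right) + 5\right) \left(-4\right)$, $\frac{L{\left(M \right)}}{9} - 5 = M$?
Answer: $-415944$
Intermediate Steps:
$G = -5777$ ($G = \left(-53\right) 109 = -5777$)
$L{\left(M \right)} = 45 + 9 M$
$a = 0$ ($a = 4 \cdot 0 \left(\left(-5 - 5\right) + 5\right) \left(-4\right) = 4 \cdot 0 \left(-10 + 5\right) \left(-4\right) = 4 \cdot 0 \left(-5\right) \left(-4\right) = 4 \cdot 0 \left(-4\right) = 4 \cdot 0 = 0$)
$a + G L{\left(3 \right)} = 0 - 5777 \left(45 + 9 \cdot 3\right) = 0 - 5777 \left(45 + 27\right) = 0 - 415944 = -415944$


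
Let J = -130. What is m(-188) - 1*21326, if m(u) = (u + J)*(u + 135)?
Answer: -4472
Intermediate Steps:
m(u) = (-130 + u)*(135 + u) (m(u) = (u - 130)*(u + 135) = (-130 + u)*(135 + u))
m(-188) - 1*21326 = (-17550 + (-188)² + 5*(-188)) - 1*21326 = (-17550 + 35344 - 940) - 21326 = 16854 - 21326 = -4472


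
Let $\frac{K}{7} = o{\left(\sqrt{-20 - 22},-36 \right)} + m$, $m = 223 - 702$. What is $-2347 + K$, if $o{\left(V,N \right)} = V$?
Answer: $-5700 + 7 i \sqrt{42} \approx -5700.0 + 45.365 i$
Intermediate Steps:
$m = -479$ ($m = 223 - 702 = -479$)
$K = -3353 + 7 i \sqrt{42}$ ($K = 7 \left(\sqrt{-20 - 22} - 479\right) = 7 \left(\sqrt{-42} - 479\right) = 7 \left(i \sqrt{42} - 479\right) = 7 \left(-479 + i \sqrt{42}\right) = -3353 + 7 i \sqrt{42} \approx -3353.0 + 45.365 i$)
$-2347 + K = -2347 - \left(3353 - 7 i \sqrt{42}\right) = -5700 + 7 i \sqrt{42}$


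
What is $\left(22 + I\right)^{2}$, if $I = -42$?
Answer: $400$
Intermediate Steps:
$\left(22 + I\right)^{2} = \left(22 - 42\right)^{2} = \left(-20\right)^{2} = 400$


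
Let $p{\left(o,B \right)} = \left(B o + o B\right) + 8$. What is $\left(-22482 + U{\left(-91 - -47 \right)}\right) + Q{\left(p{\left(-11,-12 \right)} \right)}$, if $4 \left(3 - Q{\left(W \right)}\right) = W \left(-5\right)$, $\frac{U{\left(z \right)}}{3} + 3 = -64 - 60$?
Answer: $-22520$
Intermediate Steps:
$p{\left(o,B \right)} = 8 + 2 B o$ ($p{\left(o,B \right)} = \left(B o + B o\right) + 8 = 2 B o + 8 = 8 + 2 B o$)
$U{\left(z \right)} = -381$ ($U{\left(z \right)} = -9 + 3 \left(-64 - 60\right) = -9 + 3 \left(-124\right) = -9 - 372 = -381$)
$Q{\left(W \right)} = 3 + \frac{5 W}{4}$ ($Q{\left(W \right)} = 3 - \frac{W \left(-5\right)}{4} = 3 - \frac{\left(-5\right) W}{4} = 3 + \frac{5 W}{4}$)
$\left(-22482 + U{\left(-91 - -47 \right)}\right) + Q{\left(p{\left(-11,-12 \right)} \right)} = \left(-22482 - 381\right) + \left(3 + \frac{5 \left(8 + 2 \left(-12\right) \left(-11\right)\right)}{4}\right) = -22863 + \left(3 + \frac{5 \left(8 + 264\right)}{4}\right) = -22863 + \left(3 + \frac{5}{4} \cdot 272\right) = -22863 + \left(3 + 340\right) = -22863 + 343 = -22520$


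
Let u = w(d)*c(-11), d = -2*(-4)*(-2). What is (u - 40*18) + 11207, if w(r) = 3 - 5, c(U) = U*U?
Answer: 10245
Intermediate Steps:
c(U) = U²
d = -16 (d = 8*(-2) = -16)
w(r) = -2
u = -242 (u = -2*(-11)² = -2*121 = -242)
(u - 40*18) + 11207 = (-242 - 40*18) + 11207 = (-242 - 720) + 11207 = -962 + 11207 = 10245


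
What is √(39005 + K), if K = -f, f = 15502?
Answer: √23503 ≈ 153.31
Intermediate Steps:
K = -15502 (K = -1*15502 = -15502)
√(39005 + K) = √(39005 - 15502) = √23503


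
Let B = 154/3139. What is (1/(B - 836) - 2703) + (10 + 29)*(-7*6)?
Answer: -11391004189/2624050 ≈ -4341.0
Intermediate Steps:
B = 154/3139 (B = 154*(1/3139) = 154/3139 ≈ 0.049060)
(1/(B - 836) - 2703) + (10 + 29)*(-7*6) = (1/(154/3139 - 836) - 2703) + (10 + 29)*(-7*6) = (1/(-2624050/3139) - 2703) + 39*(-42) = (-3139/2624050 - 2703) - 1638 = -7092810289/2624050 - 1638 = -11391004189/2624050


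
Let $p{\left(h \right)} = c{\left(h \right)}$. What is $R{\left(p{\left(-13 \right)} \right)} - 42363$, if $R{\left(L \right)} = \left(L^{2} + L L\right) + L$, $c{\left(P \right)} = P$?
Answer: $-42038$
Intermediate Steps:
$p{\left(h \right)} = h$
$R{\left(L \right)} = L + 2 L^{2}$ ($R{\left(L \right)} = \left(L^{2} + L^{2}\right) + L = 2 L^{2} + L = L + 2 L^{2}$)
$R{\left(p{\left(-13 \right)} \right)} - 42363 = - 13 \left(1 + 2 \left(-13\right)\right) - 42363 = - 13 \left(1 - 26\right) - 42363 = \left(-13\right) \left(-25\right) - 42363 = 325 - 42363 = -42038$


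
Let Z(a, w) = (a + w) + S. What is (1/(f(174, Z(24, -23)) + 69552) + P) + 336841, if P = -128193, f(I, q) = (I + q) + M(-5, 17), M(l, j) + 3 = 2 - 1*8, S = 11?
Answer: 14548816393/69729 ≈ 2.0865e+5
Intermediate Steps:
M(l, j) = -9 (M(l, j) = -3 + (2 - 1*8) = -3 + (2 - 8) = -3 - 6 = -9)
Z(a, w) = 11 + a + w (Z(a, w) = (a + w) + 11 = 11 + a + w)
f(I, q) = -9 + I + q (f(I, q) = (I + q) - 9 = -9 + I + q)
(1/(f(174, Z(24, -23)) + 69552) + P) + 336841 = (1/((-9 + 174 + (11 + 24 - 23)) + 69552) - 128193) + 336841 = (1/((-9 + 174 + 12) + 69552) - 128193) + 336841 = (1/(177 + 69552) - 128193) + 336841 = (1/69729 - 128193) + 336841 = -8938769696/69729 + 336841 = 14548816393/69729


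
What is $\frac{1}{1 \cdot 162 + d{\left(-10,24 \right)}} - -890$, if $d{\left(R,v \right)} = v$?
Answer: $\frac{165541}{186} \approx 890.01$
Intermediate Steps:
$\frac{1}{1 \cdot 162 + d{\left(-10,24 \right)}} - -890 = \frac{1}{1 \cdot 162 + 24} - -890 = \frac{1}{162 + 24} + \left(-20 + 910\right) = \frac{1}{186} + 890 = \frac{165541}{186}$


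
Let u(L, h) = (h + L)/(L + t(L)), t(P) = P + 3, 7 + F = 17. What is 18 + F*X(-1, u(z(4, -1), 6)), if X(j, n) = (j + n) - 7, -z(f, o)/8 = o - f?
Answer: -4686/83 ≈ -56.458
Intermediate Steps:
F = 10 (F = -7 + 17 = 10)
z(f, o) = -8*o + 8*f (z(f, o) = -8*(o - f) = -8*o + 8*f)
t(P) = 3 + P
u(L, h) = (L + h)/(3 + 2*L) (u(L, h) = (h + L)/(L + (3 + L)) = (L + h)/(3 + 2*L))
X(j, n) = -7 + j + n
18 + F*X(-1, u(z(4, -1), 6)) = 18 + 10*(-7 - 1 + ((-8*(-1) + 8*4) + 6)/(3 + 2*(-8*(-1) + 8*4))) = 18 + 10*(-7 - 1 + ((8 + 32) + 6)/(3 + 2*(8 + 32))) = 18 + 10*(-7 - 1 + (40 + 6)/(3 + 2*40)) = 18 + 10*(-7 - 1 + 46/(3 + 80)) = 18 + 10*(-7 - 1 + 46/83) = 18 + 10*(-618/83) = 18 - 6180/83 = -4686/83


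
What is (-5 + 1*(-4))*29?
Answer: -261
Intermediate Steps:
(-5 + 1*(-4))*29 = (-5 - 4)*29 = -9*29 = -261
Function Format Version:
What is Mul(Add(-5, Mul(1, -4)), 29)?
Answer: -261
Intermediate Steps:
Mul(Add(-5, Mul(1, -4)), 29) = Mul(Add(-5, -4), 29) = Mul(-9, 29) = -261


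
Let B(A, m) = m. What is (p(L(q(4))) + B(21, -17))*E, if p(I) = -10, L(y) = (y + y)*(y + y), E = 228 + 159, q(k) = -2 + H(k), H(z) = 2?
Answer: -10449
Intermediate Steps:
q(k) = 0 (q(k) = -2 + 2 = 0)
E = 387
L(y) = 4*y² (L(y) = (2*y)*(2*y) = 4*y²)
(p(L(q(4))) + B(21, -17))*E = (-10 - 17)*387 = -27*387 = -10449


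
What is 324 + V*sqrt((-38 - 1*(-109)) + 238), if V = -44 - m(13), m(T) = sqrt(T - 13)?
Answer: 324 - 44*sqrt(309) ≈ -449.45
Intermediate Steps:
m(T) = sqrt(-13 + T)
V = -44 (V = -44 - sqrt(-13 + 13) = -44 - sqrt(0) = -44 - 1*0 = -44 + 0 = -44)
324 + V*sqrt((-38 - 1*(-109)) + 238) = 324 - 44*sqrt((-38 - 1*(-109)) + 238) = 324 - 44*sqrt((-38 + 109) + 238) = 324 - 44*sqrt(71 + 238) = 324 - 44*sqrt(309)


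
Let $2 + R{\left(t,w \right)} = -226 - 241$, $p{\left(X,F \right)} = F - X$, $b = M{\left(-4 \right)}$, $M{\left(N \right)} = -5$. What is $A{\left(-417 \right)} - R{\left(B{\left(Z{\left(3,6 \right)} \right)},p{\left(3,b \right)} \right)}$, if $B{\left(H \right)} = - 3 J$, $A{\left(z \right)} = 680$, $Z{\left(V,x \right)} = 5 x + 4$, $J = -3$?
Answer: $1149$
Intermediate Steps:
$Z{\left(V,x \right)} = 4 + 5 x$
$b = -5$
$B{\left(H \right)} = 9$ ($B{\left(H \right)} = \left(-3\right) \left(-3\right) = 9$)
$R{\left(t,w \right)} = -469$ ($R{\left(t,w \right)} = -2 - 467 = -469$)
$A{\left(-417 \right)} - R{\left(B{\left(Z{\left(3,6 \right)} \right)},p{\left(3,b \right)} \right)} = 680 - -469 = 680 + 469 = 1149$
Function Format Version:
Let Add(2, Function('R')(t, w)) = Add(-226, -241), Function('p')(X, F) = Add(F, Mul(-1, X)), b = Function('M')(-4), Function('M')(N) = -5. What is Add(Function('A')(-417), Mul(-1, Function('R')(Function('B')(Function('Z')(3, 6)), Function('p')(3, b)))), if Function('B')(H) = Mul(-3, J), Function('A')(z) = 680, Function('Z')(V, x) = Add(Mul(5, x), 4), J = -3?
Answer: 1149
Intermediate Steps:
Function('Z')(V, x) = Add(4, Mul(5, x))
b = -5
Function('B')(H) = 9 (Function('B')(H) = Mul(-3, -3) = 9)
Function('R')(t, w) = -469 (Function('R')(t, w) = Add(-2, Add(-226, -241)) = Add(-2, -467) = -469)
Add(Function('A')(-417), Mul(-1, Function('R')(Function('B')(Function('Z')(3, 6)), Function('p')(3, b)))) = Add(680, Mul(-1, -469)) = Add(680, 469) = 1149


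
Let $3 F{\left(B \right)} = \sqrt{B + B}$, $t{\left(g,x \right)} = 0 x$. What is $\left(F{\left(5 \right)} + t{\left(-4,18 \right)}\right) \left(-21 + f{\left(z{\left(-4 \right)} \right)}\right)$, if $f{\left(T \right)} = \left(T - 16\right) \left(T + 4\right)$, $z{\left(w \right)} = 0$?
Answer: $- \frac{85 \sqrt{10}}{3} \approx -89.598$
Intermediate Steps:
$f{\left(T \right)} = \left(-16 + T\right) \left(4 + T\right)$
$t{\left(g,x \right)} = 0$
$F{\left(B \right)} = \frac{\sqrt{2} \sqrt{B}}{3}$ ($F{\left(B \right)} = \frac{\sqrt{B + B}}{3} = \frac{\sqrt{2 B}}{3} = \frac{\sqrt{2} \sqrt{B}}{3}$)
$\left(F{\left(5 \right)} + t{\left(-4,18 \right)}\right) \left(-21 + f{\left(z{\left(-4 \right)} \right)}\right) = \left(\frac{\sqrt{2} \sqrt{5}}{3} + 0\right) \left(-21 - \left(64 - 0^{2}\right)\right) = \left(\frac{\sqrt{10}}{3} + 0\right) \left(-21 + \left(-64 + 0 + 0\right)\right) = \frac{\sqrt{10}}{3} \left(-21 - 64\right) = \frac{\sqrt{10}}{3} \left(-85\right) = - \frac{85 \sqrt{10}}{3}$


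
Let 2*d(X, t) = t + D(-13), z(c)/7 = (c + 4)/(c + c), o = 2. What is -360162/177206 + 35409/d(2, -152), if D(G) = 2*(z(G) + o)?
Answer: -81906065043/164890183 ≈ -496.73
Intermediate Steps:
z(c) = 7*(4 + c)/(2*c) (z(c) = 7*((c + 4)/(c + c)) = 7*((4 + c)/((2*c))) = 7*((4 + c)*(1/(2*c))) = 7*((4 + c)/(2*c)) = 7*(4 + c)/(2*c))
D(G) = 11 + 28/G (D(G) = 2*((7/2 + 14/G) + 2) = 2*(11/2 + 14/G) = 11 + 28/G)
d(X, t) = 115/26 + t/2 (d(X, t) = (t + (11 + 28/(-13)))/2 = (t + (11 + 28*(-1/13)))/2 = (t + (11 - 28/13))/2 = (t + 115/13)/2 = (115/13 + t)/2 = 115/26 + t/2)
-360162/177206 + 35409/d(2, -152) = -360162/177206 + 35409/(115/26 + (½)*(-152)) = -360162*1/177206 + 35409/(115/26 - 76) = -180081/88603 + 35409/(-1861/26) = -180081/88603 + 35409*(-26/1861) = -180081/88603 - 920634/1861 = -81906065043/164890183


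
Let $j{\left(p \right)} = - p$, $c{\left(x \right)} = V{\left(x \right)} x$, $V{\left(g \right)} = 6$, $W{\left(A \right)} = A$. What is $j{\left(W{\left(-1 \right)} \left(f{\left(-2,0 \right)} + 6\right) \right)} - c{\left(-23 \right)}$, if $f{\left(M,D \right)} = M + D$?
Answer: $142$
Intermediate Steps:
$f{\left(M,D \right)} = D + M$
$c{\left(x \right)} = 6 x$
$j{\left(W{\left(-1 \right)} \left(f{\left(-2,0 \right)} + 6\right) \right)} - c{\left(-23 \right)} = - \left(-1\right) \left(\left(0 - 2\right) + 6\right) - 6 \left(-23\right) = - \left(-1\right) \left(-2 + 6\right) - -138 = - \left(-1\right) 4 + 138 = \left(-1\right) \left(-4\right) + 138 = 4 + 138 = 142$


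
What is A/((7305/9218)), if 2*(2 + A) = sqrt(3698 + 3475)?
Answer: -18436/7305 + 4609*sqrt(797)/2435 ≈ 50.913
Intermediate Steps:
A = -2 + 3*sqrt(797)/2 (A = -2 + sqrt(3698 + 3475)/2 = -2 + sqrt(7173)/2 = -2 + (3*sqrt(797))/2 = -2 + 3*sqrt(797)/2 ≈ 40.347)
A/((7305/9218)) = (-2 + 3*sqrt(797)/2)/((7305/9218)) = (-2 + 3*sqrt(797)/2)/((7305*(1/9218))) = (-2 + 3*sqrt(797)/2)/(7305/9218) = (-2 + 3*sqrt(797)/2)*(9218/7305) = -18436/7305 + 4609*sqrt(797)/2435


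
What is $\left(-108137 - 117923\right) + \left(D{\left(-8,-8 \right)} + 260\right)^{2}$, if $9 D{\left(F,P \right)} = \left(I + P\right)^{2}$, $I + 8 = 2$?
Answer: $- \frac{11879564}{81} \approx -1.4666 \cdot 10^{5}$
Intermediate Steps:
$I = -6$ ($I = -8 + 2 = -6$)
$D{\left(F,P \right)} = \frac{\left(-6 + P\right)^{2}}{9}$
$\left(-108137 - 117923\right) + \left(D{\left(-8,-8 \right)} + 260\right)^{2} = \left(-108137 - 117923\right) + \left(\frac{\left(-6 - 8\right)^{2}}{9} + 260\right)^{2} = -226060 + \left(\frac{\left(-14\right)^{2}}{9} + 260\right)^{2} = -226060 + \left(\frac{1}{9} \cdot 196 + 260\right)^{2} = -226060 + \left(\frac{196}{9} + 260\right)^{2} = -226060 + \left(\frac{2536}{9}\right)^{2} = -226060 + \frac{6431296}{81} = - \frac{11879564}{81}$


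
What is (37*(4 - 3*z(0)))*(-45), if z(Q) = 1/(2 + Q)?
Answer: -8325/2 ≈ -4162.5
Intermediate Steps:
(37*(4 - 3*z(0)))*(-45) = (37*(4 - 3/(2 + 0)))*(-45) = (37*(4 - 3/2))*(-45) = (37*(5/2))*(-45) = (185/2)*(-45) = -8325/2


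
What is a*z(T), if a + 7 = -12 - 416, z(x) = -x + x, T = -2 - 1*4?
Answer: 0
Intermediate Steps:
T = -6 (T = -2 - 4 = -6)
z(x) = 0
a = -435 (a = -7 + (-12 - 416) = -7 - 428 = -435)
a*z(T) = -435*0 = 0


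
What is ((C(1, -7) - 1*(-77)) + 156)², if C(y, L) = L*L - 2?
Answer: 78400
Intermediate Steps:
C(y, L) = -2 + L² (C(y, L) = L² - 2 = -2 + L²)
((C(1, -7) - 1*(-77)) + 156)² = (((-2 + (-7)²) - 1*(-77)) + 156)² = (((-2 + 49) + 77) + 156)² = ((47 + 77) + 156)² = (124 + 156)² = 280² = 78400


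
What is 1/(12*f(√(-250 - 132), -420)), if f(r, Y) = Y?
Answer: -1/5040 ≈ -0.00019841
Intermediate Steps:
1/(12*f(√(-250 - 132), -420)) = 1/(12*(-420)) = 1/(-5040) = -1/5040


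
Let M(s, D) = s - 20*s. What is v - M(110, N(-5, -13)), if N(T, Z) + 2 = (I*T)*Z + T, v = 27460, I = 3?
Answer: 29550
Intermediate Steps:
N(T, Z) = -2 + T + 3*T*Z (N(T, Z) = -2 + ((3*T)*Z + T) = -2 + (3*T*Z + T) = -2 + (T + 3*T*Z) = -2 + T + 3*T*Z)
M(s, D) = -19*s (M(s, D) = s - 20*s = -19*s)
v - M(110, N(-5, -13)) = 27460 - (-19)*110 = 27460 - 1*(-2090) = 27460 + 2090 = 29550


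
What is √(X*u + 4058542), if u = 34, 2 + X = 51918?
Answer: √5823686 ≈ 2413.2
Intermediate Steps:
X = 51916 (X = -2 + 51918 = 51916)
√(X*u + 4058542) = √(51916*34 + 4058542) = √(1765144 + 4058542) = √5823686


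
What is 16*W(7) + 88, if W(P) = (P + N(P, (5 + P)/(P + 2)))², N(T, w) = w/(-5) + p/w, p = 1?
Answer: 221401/225 ≈ 984.00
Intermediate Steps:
N(T, w) = 1/w - w/5 (N(T, w) = w/(-5) + 1/w = w*(-⅕) + 1/w = -w/5 + 1/w = 1/w - w/5)
W(P) = (P + (2 + P)/(5 + P) - (5 + P)/(5*(2 + P)))² (W(P) = (P + (1/((5 + P)/(P + 2)) - (5 + P)/(5*(P + 2))))² = (P + (1/((5 + P)/(2 + P)) - (5 + P)/(5*(2 + P))))² = (P + ((2 + P)/(5 + P) - (5 + P)/(5*(2 + P))))² = (P + (2 + P)/(5 + P) - (5 + P)/(5*(2 + P)))²)
16*W(7) + 88 = 16*(7 + (2 + 7)/(5 + 7) - (5 + 7)/(5*(2 + 7)))² + 88 = 16*(7 + 9/12 - ⅕*12/9)² + 88 = 16*(7 + (1/12)*9 - ⅕*⅑*12)² + 88 = 16*(7 + ¾ - 4/15)² + 88 = 16*(449/60)² + 88 = 16*(201601/3600) + 88 = 201601/225 + 88 = 221401/225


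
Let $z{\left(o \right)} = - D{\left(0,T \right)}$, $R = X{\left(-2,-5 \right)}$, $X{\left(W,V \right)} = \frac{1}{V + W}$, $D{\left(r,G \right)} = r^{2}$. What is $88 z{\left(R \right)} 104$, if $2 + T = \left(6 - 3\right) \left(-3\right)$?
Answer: $0$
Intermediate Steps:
$T = -11$ ($T = -2 + \left(6 - 3\right) \left(-3\right) = -2 + 3 \left(-3\right) = -2 - 9 = -11$)
$R = - \frac{1}{7}$ ($R = \frac{1}{-5 - 2} = \frac{1}{-7} = - \frac{1}{7} \approx -0.14286$)
$z{\left(o \right)} = 0$ ($z{\left(o \right)} = - 0^{2} = \left(-1\right) 0 = 0$)
$88 z{\left(R \right)} 104 = 88 \cdot 0 \cdot 104 = 0 \cdot 104 = 0$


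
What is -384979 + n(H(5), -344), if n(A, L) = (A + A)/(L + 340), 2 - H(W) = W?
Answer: -769955/2 ≈ -3.8498e+5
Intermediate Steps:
H(W) = 2 - W
n(A, L) = 2*A/(340 + L) (n(A, L) = (2*A)/(340 + L) = 2*A/(340 + L))
-384979 + n(H(5), -344) = -384979 + 2*(2 - 1*5)/(340 - 344) = -384979 + 2*(2 - 5)/(-4) = -384979 + 2*(-3)*(-1/4) = -384979 + 3/2 = -769955/2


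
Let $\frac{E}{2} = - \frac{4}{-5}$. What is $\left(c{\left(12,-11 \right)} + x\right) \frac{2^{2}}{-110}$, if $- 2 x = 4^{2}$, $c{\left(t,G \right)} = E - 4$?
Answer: $\frac{104}{275} \approx 0.37818$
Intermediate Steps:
$E = \frac{8}{5}$ ($E = 2 \left(- \frac{4}{-5}\right) = 2 \left(\left(-4\right) \left(- \frac{1}{5}\right)\right) = 2 \cdot \frac{4}{5} = \frac{8}{5} \approx 1.6$)
$c{\left(t,G \right)} = - \frac{12}{5}$ ($c{\left(t,G \right)} = \frac{8}{5} - 4 = - \frac{12}{5}$)
$x = -8$ ($x = - \frac{4^{2}}{2} = \left(- \frac{1}{2}\right) 16 = -8$)
$\left(c{\left(12,-11 \right)} + x\right) \frac{2^{2}}{-110} = \left(- \frac{12}{5} - 8\right) \frac{2^{2}}{-110} = - \frac{52 \cdot 4 \left(- \frac{1}{110}\right)}{5} = \left(- \frac{52}{5}\right) \left(- \frac{2}{55}\right) = \frac{104}{275}$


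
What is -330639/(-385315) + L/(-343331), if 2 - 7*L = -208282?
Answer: 102053625729/132290584265 ≈ 0.77143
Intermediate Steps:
L = 208284/7 (L = 2/7 - ⅐*(-208282) = 2/7 + 208282/7 = 208284/7 ≈ 29755.)
-330639/(-385315) + L/(-343331) = -330639/(-385315) + (208284/7)/(-343331) = -330639*(-1/385315) + (208284/7)*(-1/343331) = 330639/385315 - 208284/2403317 = 102053625729/132290584265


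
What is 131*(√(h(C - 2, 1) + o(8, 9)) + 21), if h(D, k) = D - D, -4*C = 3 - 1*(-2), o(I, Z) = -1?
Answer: 2751 + 131*I ≈ 2751.0 + 131.0*I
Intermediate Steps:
C = -5/4 (C = -(3 - 1*(-2))/4 = -(3 + 2)/4 = -¼*5 = -5/4 ≈ -1.2500)
h(D, k) = 0
131*(√(h(C - 2, 1) + o(8, 9)) + 21) = 131*(√(0 - 1) + 21) = 131*(√(-1) + 21) = 131*(I + 21) = 131*(21 + I) = 2751 + 131*I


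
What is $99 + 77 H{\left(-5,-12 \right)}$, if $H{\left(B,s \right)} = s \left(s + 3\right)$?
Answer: $8415$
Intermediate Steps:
$H{\left(B,s \right)} = s \left(3 + s\right)$
$99 + 77 H{\left(-5,-12 \right)} = 99 + 77 \left(- 12 \left(3 - 12\right)\right) = 99 + 77 \left(\left(-12\right) \left(-9\right)\right) = 99 + 77 \cdot 108 = 99 + 8316 = 8415$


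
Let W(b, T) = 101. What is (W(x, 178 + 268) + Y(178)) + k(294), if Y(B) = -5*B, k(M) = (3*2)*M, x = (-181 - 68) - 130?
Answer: 975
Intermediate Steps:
x = -379 (x = -249 - 130 = -379)
k(M) = 6*M
(W(x, 178 + 268) + Y(178)) + k(294) = (101 - 5*178) + 6*294 = (101 - 890) + 1764 = -789 + 1764 = 975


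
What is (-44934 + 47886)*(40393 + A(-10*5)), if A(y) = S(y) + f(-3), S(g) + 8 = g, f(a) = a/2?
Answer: 119064492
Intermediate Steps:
f(a) = a/2 (f(a) = a*(½) = a/2)
S(g) = -8 + g
A(y) = -19/2 + y (A(y) = (-8 + y) + (½)*(-3) = (-8 + y) - 3/2 = -19/2 + y)
(-44934 + 47886)*(40393 + A(-10*5)) = (-44934 + 47886)*(40393 + (-19/2 - 10*5)) = 2952*(40393 + (-19/2 - 50)) = 2952*(40393 - 119/2) = 2952*(80667/2) = 119064492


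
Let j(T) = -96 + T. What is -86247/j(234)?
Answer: -28749/46 ≈ -624.98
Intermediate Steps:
-86247/j(234) = -86247/(-96 + 234) = -86247/138 = -86247*1/138 = -28749/46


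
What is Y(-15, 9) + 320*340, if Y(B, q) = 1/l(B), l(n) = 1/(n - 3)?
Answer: 108782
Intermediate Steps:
l(n) = 1/(-3 + n)
Y(B, q) = -3 + B (Y(B, q) = 1/(1/(-3 + B)) = -3 + B)
Y(-15, 9) + 320*340 = (-3 - 15) + 320*340 = -18 + 108800 = 108782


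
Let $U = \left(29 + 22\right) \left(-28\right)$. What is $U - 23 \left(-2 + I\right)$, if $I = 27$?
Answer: $-2003$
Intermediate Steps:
$U = -1428$ ($U = 51 \left(-28\right) = -1428$)
$U - 23 \left(-2 + I\right) = -1428 - 23 \left(-2 + 27\right) = -1428 - 575 = -2003$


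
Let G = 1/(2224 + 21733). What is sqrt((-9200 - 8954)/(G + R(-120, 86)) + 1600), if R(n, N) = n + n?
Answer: sqrt(55394717580529262)/5749679 ≈ 40.935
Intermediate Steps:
G = 1/23957 ≈ 4.1741e-5
R(n, N) = 2*n
sqrt((-9200 - 8954)/(G + R(-120, 86)) + 1600) = sqrt((-9200 - 8954)/(1/23957 + 2*(-120)) + 1600) = sqrt(-18154/(1/23957 - 240) + 1600) = sqrt(-18154/(-5749679/23957) + 1600) = sqrt(-18154*(-23957/5749679) + 1600) = sqrt(434915378/5749679 + 1600) = sqrt(9634401778/5749679) = sqrt(55394717580529262)/5749679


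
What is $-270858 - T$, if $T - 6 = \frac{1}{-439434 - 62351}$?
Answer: $- \frac{135915492239}{501785} \approx -2.7086 \cdot 10^{5}$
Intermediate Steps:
$T = \frac{3010709}{501785}$ ($T = 6 + \frac{1}{-439434 - 62351} = 6 + \frac{1}{-501785} = 6 - \frac{1}{501785} = \frac{3010709}{501785} \approx 6.0$)
$-270858 - T = -270858 - \frac{3010709}{501785} = - \frac{135915492239}{501785}$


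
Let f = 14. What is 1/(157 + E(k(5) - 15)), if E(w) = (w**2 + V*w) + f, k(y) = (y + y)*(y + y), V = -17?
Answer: 1/5951 ≈ 0.00016804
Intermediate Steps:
k(y) = 4*y**2 (k(y) = (2*y)*(2*y) = 4*y**2)
E(w) = 14 + w**2 - 17*w (E(w) = (w**2 - 17*w) + 14 = 14 + w**2 - 17*w)
1/(157 + E(k(5) - 15)) = 1/(157 + (14 + (4*5**2 - 15)**2 - 17*(4*5**2 - 15))) = 1/(157 + (14 + (4*25 - 15)**2 - 17*(4*25 - 15))) = 1/(157 + (14 + (100 - 15)**2 - 17*(100 - 15))) = 1/(157 + (14 + 85**2 - 17*85)) = 1/(157 + (14 + 7225 - 1445)) = 1/(157 + 5794) = 1/5951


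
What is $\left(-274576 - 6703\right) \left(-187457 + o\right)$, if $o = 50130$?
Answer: $38627201233$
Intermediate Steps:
$\left(-274576 - 6703\right) \left(-187457 + o\right) = \left(-274576 - 6703\right) \left(-187457 + 50130\right) = \left(-281279\right) \left(-137327\right) = 38627201233$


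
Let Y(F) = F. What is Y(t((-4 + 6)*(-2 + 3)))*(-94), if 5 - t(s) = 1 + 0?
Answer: -376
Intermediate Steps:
t(s) = 4 (t(s) = 5 - (1 + 0) = 5 - 1*1 = 5 - 1 = 4)
Y(t((-4 + 6)*(-2 + 3)))*(-94) = 4*(-94) = -376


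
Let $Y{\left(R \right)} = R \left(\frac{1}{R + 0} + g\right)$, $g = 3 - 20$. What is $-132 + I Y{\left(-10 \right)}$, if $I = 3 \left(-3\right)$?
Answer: $-1671$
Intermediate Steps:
$I = -9$
$g = -17$ ($g = 3 - 20 = -17$)
$Y{\left(R \right)} = R \left(-17 + \frac{1}{R}\right)$ ($Y{\left(R \right)} = R \left(\frac{1}{R + 0} - 17\right) = R \left(\frac{1}{R} - 17\right) = R \left(-17 + \frac{1}{R}\right)$)
$-132 + I Y{\left(-10 \right)} = -132 - 9 \left(1 - -170\right) = -132 - 9 \left(1 + 170\right) = -132 - 1539 = -1671$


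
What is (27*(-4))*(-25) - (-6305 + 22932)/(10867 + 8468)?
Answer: 52187873/19335 ≈ 2699.1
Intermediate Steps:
(27*(-4))*(-25) - (-6305 + 22932)/(10867 + 8468) = -108*(-25) - 16627/19335 = 2700 - 16627/19335 = 52187873/19335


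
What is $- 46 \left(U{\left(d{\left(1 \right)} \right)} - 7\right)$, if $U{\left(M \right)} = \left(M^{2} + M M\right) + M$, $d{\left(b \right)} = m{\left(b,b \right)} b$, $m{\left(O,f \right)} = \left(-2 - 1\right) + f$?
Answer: $46$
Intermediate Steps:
$m{\left(O,f \right)} = -3 + f$
$d{\left(b \right)} = b \left(-3 + b\right)$ ($d{\left(b \right)} = \left(-3 + b\right) b = b \left(-3 + b\right)$)
$U{\left(M \right)} = M + 2 M^{2}$ ($U{\left(M \right)} = \left(M^{2} + M^{2}\right) + M = 2 M^{2} + M = M + 2 M^{2}$)
$- 46 \left(U{\left(d{\left(1 \right)} \right)} - 7\right) = - 46 \left(1 \left(-3 + 1\right) \left(1 + 2 \cdot 1 \left(-3 + 1\right)\right) - 7\right) = - 46 \left(1 \left(-2\right) \left(1 + 2 \cdot 1 \left(-2\right)\right) - 7\right) = - 46 \left(- 2 \left(1 + 2 \left(-2\right)\right) - 7\right) = - 46 \left(- 2 \left(1 - 4\right) - 7\right) = - 46 \left(\left(-2\right) \left(-3\right) - 7\right) = - 46 \left(6 - 7\right) = \left(-46\right) \left(-1\right) = 46$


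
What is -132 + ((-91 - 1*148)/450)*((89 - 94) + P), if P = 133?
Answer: -44996/225 ≈ -199.98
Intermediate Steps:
-132 + ((-91 - 1*148)/450)*((89 - 94) + P) = -132 + ((-91 - 1*148)/450)*((89 - 94) + 133) = -132 + ((-91 - 148)*(1/450))*(-5 + 133) = -132 - 239*1/450*128 = -132 - 239/450*128 = -132 - 15296/225 = -44996/225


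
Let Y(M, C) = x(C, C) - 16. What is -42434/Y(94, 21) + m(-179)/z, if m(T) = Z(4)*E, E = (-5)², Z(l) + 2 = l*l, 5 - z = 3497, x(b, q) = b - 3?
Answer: -37045057/1746 ≈ -21217.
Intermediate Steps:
x(b, q) = -3 + b
z = -3492 (z = 5 - 1*3497 = 5 - 3497 = -3492)
Z(l) = -2 + l² (Z(l) = -2 + l*l = -2 + l²)
Y(M, C) = -19 + C (Y(M, C) = (-3 + C) - 16 = -19 + C)
E = 25
m(T) = 350 (m(T) = (-2 + 4²)*25 = (-2 + 16)*25 = 14*25 = 350)
-42434/Y(94, 21) + m(-179)/z = -42434/(-19 + 21) + 350/(-3492) = -42434/2 + 350*(-1/3492) = -42434*½ - 175/1746 = -21217 - 175/1746 = -37045057/1746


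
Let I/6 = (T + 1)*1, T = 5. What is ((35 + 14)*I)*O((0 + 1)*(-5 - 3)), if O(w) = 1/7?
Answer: 252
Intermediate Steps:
O(w) = ⅐ (O(w) = 1*(⅐) = ⅐)
I = 36 (I = 6*((5 + 1)*1) = 6*(6*1) = 6*6 = 36)
((35 + 14)*I)*O((0 + 1)*(-5 - 3)) = ((35 + 14)*36)*(⅐) = (49*36)*(⅐) = 1764*(⅐) = 252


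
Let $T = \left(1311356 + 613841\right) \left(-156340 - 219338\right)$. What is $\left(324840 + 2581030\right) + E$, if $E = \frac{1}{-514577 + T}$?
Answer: $\frac{2101684057046049409}{723254673143} \approx 2.9059 \cdot 10^{6}$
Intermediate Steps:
$T = -723254158566$ ($T = 1925197 \left(-375678\right) = -723254158566$)
$E = - \frac{1}{723254673143}$ ($E = \frac{1}{-514577 - 723254158566} = \frac{1}{-723254673143} = - \frac{1}{723254673143} \approx -1.3826 \cdot 10^{-12}$)
$\left(324840 + 2581030\right) + E = \left(324840 + 2581030\right) - \frac{1}{723254673143} = 2905870 - \frac{1}{723254673143} = \frac{2101684057046049409}{723254673143}$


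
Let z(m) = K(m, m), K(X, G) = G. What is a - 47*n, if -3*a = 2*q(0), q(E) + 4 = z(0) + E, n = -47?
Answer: 6635/3 ≈ 2211.7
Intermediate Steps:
z(m) = m
q(E) = -4 + E (q(E) = -4 + (0 + E) = -4 + E)
a = 8/3 (a = -2*(-4 + 0)/3 = -2*(-4)/3 = -1/3*(-8) = 8/3 ≈ 2.6667)
a - 47*n = 8/3 - 47*(-47) = 8/3 + 2209 = 6635/3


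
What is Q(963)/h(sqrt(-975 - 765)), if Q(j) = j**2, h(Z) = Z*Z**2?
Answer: 103041*I*sqrt(435)/168200 ≈ 12.777*I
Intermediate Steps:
h(Z) = Z**3
Q(963)/h(sqrt(-975 - 765)) = 963**2/((sqrt(-975 - 765))**3) = 927369/((sqrt(-1740))**3) = 927369/((2*I*sqrt(435))**3) = 927369/((-3480*I*sqrt(435))) = 927369*(I*sqrt(435)/1513800) = 103041*I*sqrt(435)/168200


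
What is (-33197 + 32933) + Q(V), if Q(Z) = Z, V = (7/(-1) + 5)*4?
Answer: -272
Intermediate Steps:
V = -8 (V = (7*(-1) + 5)*4 = (-7 + 5)*4 = -2*4 = -8)
(-33197 + 32933) + Q(V) = (-33197 + 32933) - 8 = -264 - 8 = -272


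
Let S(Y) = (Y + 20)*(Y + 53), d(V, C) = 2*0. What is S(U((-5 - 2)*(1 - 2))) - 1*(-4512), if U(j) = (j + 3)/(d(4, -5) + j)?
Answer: 278238/49 ≈ 5678.3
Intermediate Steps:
d(V, C) = 0
U(j) = (3 + j)/j (U(j) = (j + 3)/(0 + j) = (3 + j)/j)
S(Y) = (20 + Y)*(53 + Y)
S(U((-5 - 2)*(1 - 2))) - 1*(-4512) = (1060 + ((3 + (-5 - 2)*(1 - 2))/(((-5 - 2)*(1 - 2))))² + 73*((3 + (-5 - 2)*(1 - 2))/(((-5 - 2)*(1 - 2))))) - 1*(-4512) = (1060 + ((3 - 7*(-1))/((-7*(-1))))² + 73*((3 - 7*(-1))/((-7*(-1))))) + 4512 = (1060 + ((3 + 7)/7)² + 73*((3 + 7)/7)) + 4512 = (1060 + ((⅐)*10)² + 73*((⅐)*10)) + 4512 = (1060 + (10/7)² + 73*(10/7)) + 4512 = (1060 + 100/49 + 730/7) + 4512 = 57150/49 + 4512 = 278238/49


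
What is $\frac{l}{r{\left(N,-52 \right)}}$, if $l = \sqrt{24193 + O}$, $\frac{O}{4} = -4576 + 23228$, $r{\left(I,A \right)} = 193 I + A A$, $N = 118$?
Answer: $\frac{\sqrt{98801}}{25478} \approx 0.012337$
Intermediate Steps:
$r{\left(I,A \right)} = A^{2} + 193 I$ ($r{\left(I,A \right)} = 193 I + A^{2} = A^{2} + 193 I$)
$O = 74608$ ($O = 4 \left(-4576 + 23228\right) = 4 \cdot 18652 = 74608$)
$l = \sqrt{98801}$ ($l = \sqrt{24193 + 74608} = \sqrt{98801} \approx 314.33$)
$\frac{l}{r{\left(N,-52 \right)}} = \frac{\sqrt{98801}}{\left(-52\right)^{2} + 193 \cdot 118} = \frac{\sqrt{98801}}{2704 + 22774} = \frac{\sqrt{98801}}{25478}$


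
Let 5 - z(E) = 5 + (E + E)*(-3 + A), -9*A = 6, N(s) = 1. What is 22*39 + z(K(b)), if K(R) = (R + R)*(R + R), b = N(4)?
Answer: 2662/3 ≈ 887.33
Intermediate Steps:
b = 1
A = -2/3 (A = -1/9*6 = -2/3 ≈ -0.66667)
K(R) = 4*R**2 (K(R) = (2*R)*(2*R) = 4*R**2)
z(E) = 22*E/3 (z(E) = 5 - (5 + (E + E)*(-3 - 2/3)) = 5 - (5 + (2*E)*(-11/3)) = 5 - (5 - 22*E/3) = 5 + (-5 + 22*E/3) = 22*E/3)
22*39 + z(K(b)) = 22*39 + 22*(4*1**2)/3 = 858 + 22*(4*1)/3 = 858 + (22/3)*4 = 858 + 88/3 = 2662/3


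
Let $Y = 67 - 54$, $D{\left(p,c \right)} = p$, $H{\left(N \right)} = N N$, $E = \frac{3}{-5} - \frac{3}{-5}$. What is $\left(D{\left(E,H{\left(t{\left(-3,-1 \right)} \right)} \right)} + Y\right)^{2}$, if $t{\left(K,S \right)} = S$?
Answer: $169$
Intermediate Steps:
$E = 0$ ($E = 3 \left(- \frac{1}{5}\right) - - \frac{3}{5} = - \frac{3}{5} + \frac{3}{5} = 0$)
$H{\left(N \right)} = N^{2}$
$Y = 13$
$\left(D{\left(E,H{\left(t{\left(-3,-1 \right)} \right)} \right)} + Y\right)^{2} = \left(0 + 13\right)^{2} = 13^{2} = 169$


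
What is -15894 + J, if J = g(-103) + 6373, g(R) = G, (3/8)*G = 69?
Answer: -9337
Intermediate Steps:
G = 184 (G = (8/3)*69 = 184)
g(R) = 184
J = 6557 (J = 184 + 6373 = 6557)
-15894 + J = -15894 + 6557 = -9337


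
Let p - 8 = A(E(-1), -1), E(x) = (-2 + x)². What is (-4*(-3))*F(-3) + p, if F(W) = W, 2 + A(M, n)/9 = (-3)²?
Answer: 35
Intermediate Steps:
A(M, n) = 63 (A(M, n) = -18 + 9*(-3)² = -18 + 9*9 = -18 + 81 = 63)
p = 71 (p = 8 + 63 = 71)
(-4*(-3))*F(-3) + p = -4*(-3)*(-3) + 71 = 12*(-3) + 71 = -36 + 71 = 35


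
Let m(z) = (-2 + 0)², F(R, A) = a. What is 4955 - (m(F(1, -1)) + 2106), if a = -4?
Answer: 2845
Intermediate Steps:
F(R, A) = -4
m(z) = 4 (m(z) = (-2)² = 4)
4955 - (m(F(1, -1)) + 2106) = 4955 - (4 + 2106) = 4955 - 1*2110 = 4955 - 2110 = 2845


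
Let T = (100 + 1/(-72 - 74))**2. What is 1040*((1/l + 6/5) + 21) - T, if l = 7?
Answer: 1975259689/149212 ≈ 13238.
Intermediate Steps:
T = 213130801/21316 (T = (100 + 1/(-146))**2 = (100 - 1/146)**2 = (14599/146)**2 = 213130801/21316 ≈ 9998.6)
1040*((1/l + 6/5) + 21) - T = 1040*((1/7 + 6/5) + 21) - 1*213130801/21316 = 1040*((1*(1/7) + 6*(1/5)) + 21) - 213130801/21316 = 1040*((1/7 + 6/5) + 21) - 213130801/21316 = 1040*(47/35 + 21) - 213130801/21316 = 1040*(782/35) - 213130801/21316 = 162656/7 - 213130801/21316 = 1975259689/149212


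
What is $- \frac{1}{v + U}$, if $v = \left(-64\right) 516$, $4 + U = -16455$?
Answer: $\frac{1}{49483} \approx 2.0209 \cdot 10^{-5}$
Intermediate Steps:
$U = -16459$ ($U = -4 - 16455 = -16459$)
$v = -33024$
$- \frac{1}{v + U} = - \frac{1}{-33024 - 16459} = - \frac{1}{-49483} = \left(-1\right) \left(- \frac{1}{49483}\right) = \frac{1}{49483}$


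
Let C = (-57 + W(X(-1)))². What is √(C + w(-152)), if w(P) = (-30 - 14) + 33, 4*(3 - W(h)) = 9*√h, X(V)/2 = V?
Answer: √(46318 + 3888*I*√2)/4 ≈ 53.898 + 3.188*I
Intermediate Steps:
X(V) = 2*V
W(h) = 3 - 9*√h/4
w(P) = -11 (w(P) = -44 + 33 = -11)
C = (-54 - 9*I*√2/4)² (C = (-57 + (3 - 9*I*√2/4))² = (-54 - 9*I*√2/4)² ≈ 2905.9 + 343.65*I)
√(C + w(-152)) = √((23247/8 + 243*I*√2) - 11) = √(23159/8 + 243*I*√2)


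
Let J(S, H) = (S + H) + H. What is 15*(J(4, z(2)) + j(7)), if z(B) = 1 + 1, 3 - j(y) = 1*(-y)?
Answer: 270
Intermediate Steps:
j(y) = 3 + y (j(y) = 3 - (-y) = 3 - (-1)*y = 3 + y)
z(B) = 2
J(S, H) = S + 2*H (J(S, H) = (H + S) + H = S + 2*H)
15*(J(4, z(2)) + j(7)) = 15*((4 + 2*2) + (3 + 7)) = 15*((4 + 4) + 10) = 15*(8 + 10) = 15*18 = 270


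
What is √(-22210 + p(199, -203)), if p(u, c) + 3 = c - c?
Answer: I*√22213 ≈ 149.04*I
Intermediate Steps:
p(u, c) = -3 (p(u, c) = -3 + (c - c) = -3 + 0 = -3)
√(-22210 + p(199, -203)) = √(-22210 - 3) = √(-22213) = I*√22213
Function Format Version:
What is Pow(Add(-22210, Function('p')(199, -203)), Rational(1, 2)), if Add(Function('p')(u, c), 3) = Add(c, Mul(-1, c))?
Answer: Mul(I, Pow(22213, Rational(1, 2))) ≈ Mul(149.04, I)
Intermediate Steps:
Function('p')(u, c) = -3 (Function('p')(u, c) = Add(-3, Add(c, Mul(-1, c))) = Add(-3, 0) = -3)
Pow(Add(-22210, Function('p')(199, -203)), Rational(1, 2)) = Pow(Add(-22210, -3), Rational(1, 2)) = Pow(-22213, Rational(1, 2)) = Mul(I, Pow(22213, Rational(1, 2)))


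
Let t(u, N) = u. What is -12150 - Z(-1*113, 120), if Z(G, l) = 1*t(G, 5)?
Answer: -12037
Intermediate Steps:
Z(G, l) = G (Z(G, l) = 1*G = G)
-12150 - Z(-1*113, 120) = -12150 - (-1)*113 = -12150 - 1*(-113) = -12150 + 113 = -12037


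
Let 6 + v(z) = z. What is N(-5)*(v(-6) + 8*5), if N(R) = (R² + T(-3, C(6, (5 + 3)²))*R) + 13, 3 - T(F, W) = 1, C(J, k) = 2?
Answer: 784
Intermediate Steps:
T(F, W) = 2 (T(F, W) = 3 - 1*1 = 3 - 1 = 2)
v(z) = -6 + z
N(R) = 13 + R² + 2*R (N(R) = (R² + 2*R) + 13 = 13 + R² + 2*R)
N(-5)*(v(-6) + 8*5) = (13 + (-5)² + 2*(-5))*((-6 - 6) + 8*5) = (13 + 25 - 10)*(-12 + 40) = 28*28 = 784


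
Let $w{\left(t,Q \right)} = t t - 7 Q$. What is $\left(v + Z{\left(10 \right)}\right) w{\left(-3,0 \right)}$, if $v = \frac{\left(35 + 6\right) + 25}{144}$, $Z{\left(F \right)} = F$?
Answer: $\frac{753}{8} \approx 94.125$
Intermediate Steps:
$w{\left(t,Q \right)} = t^{2} - 7 Q$
$v = \frac{11}{24}$ ($v = \left(41 + 25\right) \frac{1}{144} = 66 \cdot \frac{1}{144} = \frac{11}{24} \approx 0.45833$)
$\left(v + Z{\left(10 \right)}\right) w{\left(-3,0 \right)} = \left(\frac{11}{24} + 10\right) \left(\left(-3\right)^{2} - 0\right) = \frac{251 \left(9 + 0\right)}{24} = \frac{251}{24} \cdot 9 = \frac{753}{8}$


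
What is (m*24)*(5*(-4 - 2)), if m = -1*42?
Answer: 30240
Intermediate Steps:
m = -42
(m*24)*(5*(-4 - 2)) = (-42*24)*(5*(-4 - 2)) = -5040*(-6) = -1008*(-30) = 30240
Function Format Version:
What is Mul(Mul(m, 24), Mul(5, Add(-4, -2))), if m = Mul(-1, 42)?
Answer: 30240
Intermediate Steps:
m = -42
Mul(Mul(m, 24), Mul(5, Add(-4, -2))) = Mul(Mul(-42, 24), Mul(5, Add(-4, -2))) = Mul(-1008, Mul(5, -6)) = Mul(-1008, -30) = 30240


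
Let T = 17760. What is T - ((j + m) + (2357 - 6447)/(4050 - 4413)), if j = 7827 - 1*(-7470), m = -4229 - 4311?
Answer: 3989999/363 ≈ 10992.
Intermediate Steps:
m = -8540
j = 15297 (j = 7827 + 7470 = 15297)
T - ((j + m) + (2357 - 6447)/(4050 - 4413)) = 17760 - ((15297 - 8540) + (2357 - 6447)/(4050 - 4413)) = 17760 - (6757 - 4090/(-363)) = 17760 - (6757 - 4090*(-1/363)) = 17760 - (6757 + 4090/363) = 17760 - 1*2456881/363 = 17760 - 2456881/363 = 3989999/363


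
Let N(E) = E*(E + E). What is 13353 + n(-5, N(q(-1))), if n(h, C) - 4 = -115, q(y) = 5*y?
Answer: 13242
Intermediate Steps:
N(E) = 2*E**2 (N(E) = E*(2*E) = 2*E**2)
n(h, C) = -111 (n(h, C) = 4 - 115 = -111)
13353 + n(-5, N(q(-1))) = 13353 - 111 = 13242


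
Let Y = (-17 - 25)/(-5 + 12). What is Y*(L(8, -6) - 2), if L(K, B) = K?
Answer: -36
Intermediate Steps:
Y = -6 (Y = -42/7 = -42*⅐ = -6)
Y*(L(8, -6) - 2) = -6*(8 - 2) = -6*6 = -36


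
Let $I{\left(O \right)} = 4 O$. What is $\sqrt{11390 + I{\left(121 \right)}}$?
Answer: $\sqrt{11874} \approx 108.97$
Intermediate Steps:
$\sqrt{11390 + I{\left(121 \right)}} = \sqrt{11390 + 4 \cdot 121} = \sqrt{11390 + 484} = \sqrt{11874}$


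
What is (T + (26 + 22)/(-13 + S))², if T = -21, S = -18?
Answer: 488601/961 ≈ 508.43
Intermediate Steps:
(T + (26 + 22)/(-13 + S))² = (-21 + (26 + 22)/(-13 - 18))² = (-21 + 48/(-31))² = (-21 + 48*(-1/31))² = (-21 - 48/31)² = (-699/31)² = 488601/961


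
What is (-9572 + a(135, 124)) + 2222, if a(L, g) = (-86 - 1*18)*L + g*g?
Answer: -6014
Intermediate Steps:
a(L, g) = g² - 104*L (a(L, g) = (-86 - 18)*L + g² = -104*L + g² = g² - 104*L)
(-9572 + a(135, 124)) + 2222 = (-9572 + (124² - 104*135)) + 2222 = (-9572 + (15376 - 14040)) + 2222 = (-9572 + 1336) + 2222 = -8236 + 2222 = -6014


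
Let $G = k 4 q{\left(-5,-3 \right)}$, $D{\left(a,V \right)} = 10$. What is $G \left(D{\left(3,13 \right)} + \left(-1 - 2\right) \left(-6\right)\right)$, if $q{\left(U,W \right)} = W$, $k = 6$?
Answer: $-2016$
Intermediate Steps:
$G = -72$ ($G = 6 \cdot 4 \left(-3\right) = 24 \left(-3\right) = -72$)
$G \left(D{\left(3,13 \right)} + \left(-1 - 2\right) \left(-6\right)\right) = - 72 \left(10 + \left(-1 - 2\right) \left(-6\right)\right) = - 72 \left(10 - -18\right) = - 72 \left(10 + 18\right) = \left(-72\right) 28 = -2016$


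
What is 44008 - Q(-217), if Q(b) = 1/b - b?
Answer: 9502648/217 ≈ 43791.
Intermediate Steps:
44008 - Q(-217) = 44008 - (1/(-217) - 1*(-217)) = 44008 - (-1/217 + 217) = 44008 - 1*47088/217 = 44008 - 47088/217 = 9502648/217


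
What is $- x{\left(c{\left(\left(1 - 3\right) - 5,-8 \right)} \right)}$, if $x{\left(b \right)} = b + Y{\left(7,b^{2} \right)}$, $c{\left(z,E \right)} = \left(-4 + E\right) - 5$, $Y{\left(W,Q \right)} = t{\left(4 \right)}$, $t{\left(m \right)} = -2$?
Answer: $19$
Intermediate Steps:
$Y{\left(W,Q \right)} = -2$
$c{\left(z,E \right)} = -9 + E$
$x{\left(b \right)} = -2 + b$ ($x{\left(b \right)} = b - 2 = -2 + b$)
$- x{\left(c{\left(\left(1 - 3\right) - 5,-8 \right)} \right)} = - (-2 - 17) = \left(-1\right) \left(-19\right) = 19$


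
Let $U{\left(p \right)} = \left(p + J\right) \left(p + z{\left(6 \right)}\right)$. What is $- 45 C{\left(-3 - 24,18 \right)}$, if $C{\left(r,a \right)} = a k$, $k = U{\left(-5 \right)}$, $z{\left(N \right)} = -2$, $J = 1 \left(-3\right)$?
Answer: $-45360$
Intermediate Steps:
$J = -3$
$U{\left(p \right)} = \left(-3 + p\right) \left(-2 + p\right)$ ($U{\left(p \right)} = \left(p - 3\right) \left(p - 2\right) = \left(-3 + p\right) \left(-2 + p\right)$)
$k = 56$ ($k = 6 + \left(-5\right)^{2} - -25 = 6 + 25 + 25 = 56$)
$C{\left(r,a \right)} = 56 a$ ($C{\left(r,a \right)} = a 56 = 56 a$)
$- 45 C{\left(-3 - 24,18 \right)} = - 45 \cdot 56 \cdot 18 = \left(-45\right) 1008 = -45360$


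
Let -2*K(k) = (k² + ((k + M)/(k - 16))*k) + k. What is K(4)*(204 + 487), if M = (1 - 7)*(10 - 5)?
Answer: -29713/3 ≈ -9904.3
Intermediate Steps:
M = -30 (M = -6*5 = -30)
K(k) = -k/2 - k²/2 - k*(-30 + k)/(2*(-16 + k)) (K(k) = -((k² + ((k - 30)/(k - 16))*k) + k)/2 = -((k² + ((-30 + k)/(-16 + k))*k) + k)/2 = -((k² + k*(-30 + k)/(-16 + k)) + k)/2 = -(k + k² + k*(-30 + k)/(-16 + k))/2 = -k/2 - k²/2 - k*(-30 + k)/(2*(-16 + k)))
K(4)*(204 + 487) = ((½)*4*(46 - 1*4² + 14*4)/(-16 + 4))*(204 + 487) = ((½)*4*(46 - 1*16 + 56)/(-12))*691 = ((½)*4*(-1/12)*(46 - 16 + 56))*691 = ((½)*4*(-1/12)*86)*691 = -43/3*691 = -29713/3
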